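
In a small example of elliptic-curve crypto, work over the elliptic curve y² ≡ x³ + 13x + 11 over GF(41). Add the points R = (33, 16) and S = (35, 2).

(22, 30)

(33, 16) + (35, 2). λ = (2 - 16)/(35 - 33) ≡ 27/2 mod 41. 2⁻¹ ≡ 21 (mod 41), so λ ≡ 34.
  x = λ² - 33 - 35 = 1156 - 68 ≡ 22; y = λ·(33 - 22) - 16 ≡ 30. → (22, 30)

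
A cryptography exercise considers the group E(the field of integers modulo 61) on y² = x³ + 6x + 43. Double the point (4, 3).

(12, 47)

tangent at (4, 3): λ = (3·4² + 6)/(2·3) ≡ 54/6. 6⁻¹ ≡ 51 (mod 61), so λ ≡ 54·51 ≡ 9.
  x = λ² - 4 - 4 = 81 - 8 ≡ 12; y = λ·(4 - 12) - 3 ≡ 47. → (12, 47)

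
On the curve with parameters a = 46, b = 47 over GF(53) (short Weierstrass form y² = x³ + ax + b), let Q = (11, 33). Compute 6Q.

(45, 42)

Repeated addition: build up to 6Q.
2Q: tangent at (11, 33): λ = (3·11² + 46)/(2·33) ≡ 38/13. 13⁻¹ ≡ 49 (mod 53) since 13·49 = 637 ≡ 1, so λ ≡ 38·49 ≡ 7.
  x = λ² - 11 - 11 = 49 - 22 ≡ 27; y = λ·(11 - 27) - 33 ≡ 14. → (27, 14)
3Q: (27, 14) + (11, 33). λ = (33 - 14)/(11 - 27) ≡ 19/37 mod 53. 37⁻¹ ≡ 43 (mod 53) since 37·43 = 1591 ≡ 1, so λ ≡ 22.
  x = λ² - 27 - 11 = 484 - 38 ≡ 22; y = λ·(27 - 22) - 14 ≡ 43. → (22, 43)
4Q: (22, 43) + (11, 33). λ = (33 - 43)/(11 - 22) ≡ 43/42 mod 53. 42⁻¹ ≡ 24 (mod 53) since 42·24 = 1008 ≡ 1, so λ ≡ 25.
  x = λ² - 22 - 11 = 625 - 33 ≡ 9; y = λ·(22 - 9) - 43 ≡ 17. → (9, 17)
5Q: (9, 17) + (11, 33). λ = (33 - 17)/(11 - 9) ≡ 16/2 mod 53. 2⁻¹ ≡ 27 (mod 53) since 2·27 = 54 ≡ 1, so λ ≡ 8.
  x = λ² - 9 - 11 = 64 - 20 ≡ 44; y = λ·(9 - 44) - 17 ≡ 21. → (44, 21)
6Q: (44, 21) + (11, 33). λ = (33 - 21)/(11 - 44) ≡ 12/20 mod 53. 20⁻¹ ≡ 8 (mod 53), so λ ≡ 43.
  x = λ² - 44 - 11 = 1849 - 55 ≡ 45; y = λ·(44 - 45) - 21 ≡ 42. → (45, 42)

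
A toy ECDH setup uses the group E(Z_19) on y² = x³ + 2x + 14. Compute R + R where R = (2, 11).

(3, 16)

tangent at (2, 11): λ = (3·2² + 2)/(2·11) ≡ 14/3. 3⁻¹ ≡ 13 (mod 19), so λ ≡ 14·13 ≡ 11.
  x = λ² - 2 - 2 = 121 - 4 ≡ 3; y = λ·(2 - 3) - 11 ≡ 16. → (3, 16)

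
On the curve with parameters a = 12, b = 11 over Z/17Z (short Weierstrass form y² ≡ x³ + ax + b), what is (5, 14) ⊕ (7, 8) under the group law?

(5, 14) + (7, 8). λ = (8 - 14)/(7 - 5) ≡ 11/2 mod 17. 2⁻¹ ≡ 9 (mod 17) since 2·9 = 18 ≡ 1, so λ ≡ 14.
  x = λ² - 5 - 7 = 196 - 12 ≡ 14; y = λ·(5 - 14) - 14 ≡ 13. → (14, 13)

(14, 13)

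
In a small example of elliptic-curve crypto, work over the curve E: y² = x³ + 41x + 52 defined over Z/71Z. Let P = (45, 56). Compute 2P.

(60, 20)

tangent at (45, 56): λ = (3·45² + 41)/(2·56) ≡ 10/41. 41⁻¹ ≡ 26 (mod 71) since 41·26 = 1066 ≡ 1, so λ ≡ 10·26 ≡ 47.
  x = λ² - 45 - 45 = 2209 - 90 ≡ 60; y = λ·(45 - 60) - 56 ≡ 20. → (60, 20)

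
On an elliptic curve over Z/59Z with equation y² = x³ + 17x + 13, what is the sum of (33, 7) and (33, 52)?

O

The two points share x = 33 and their y-coordinates satisfy 7 + 52 ≡ 0 (mod 59), so they are inverses. Their sum is the point at infinity.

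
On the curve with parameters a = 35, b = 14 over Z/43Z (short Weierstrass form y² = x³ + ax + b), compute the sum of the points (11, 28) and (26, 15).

(11, 28) + (26, 15). λ = (15 - 28)/(26 - 11) ≡ 30/15 mod 43. 15⁻¹ ≡ 23 (mod 43), so λ ≡ 2.
  x = λ² - 11 - 26 = 4 - 37 ≡ 10; y = λ·(11 - 10) - 28 ≡ 17. → (10, 17)

(10, 17)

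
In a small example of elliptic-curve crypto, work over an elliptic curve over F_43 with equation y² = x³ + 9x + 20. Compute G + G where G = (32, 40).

(39, 7)

tangent at (32, 40): λ = (3·32² + 9)/(2·40) ≡ 28/37. 37⁻¹ ≡ 7 (mod 43), so λ ≡ 28·7 ≡ 24.
  x = λ² - 32 - 32 = 576 - 64 ≡ 39; y = λ·(32 - 39) - 40 ≡ 7. → (39, 7)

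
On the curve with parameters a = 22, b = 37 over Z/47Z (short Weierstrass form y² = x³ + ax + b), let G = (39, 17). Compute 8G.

(39, 30)

Double-and-add on 8 = (1000)₂. Start with G = (39, 17) for the leading 1-bit.
double: tangent at (39, 17): λ = (3·39² + 22)/(2·17) ≡ 26/34. 34⁻¹ ≡ 18 (mod 47), so λ ≡ 26·18 ≡ 45.
  x = λ² - 39 - 39 = 2025 - 78 ≡ 20; y = λ·(39 - 20) - 17 ≡ 39. → (20, 39)
double: tangent at (20, 39): λ = (3·20² + 22)/(2·39) ≡ 0/31. 31⁻¹ ≡ 44 (mod 47), so λ ≡ 0·44 ≡ 0.
  x = λ² - 20 - 20 = 0 - 40 ≡ 7; y = λ·(20 - 7) - 39 ≡ 8. → (7, 8)
double: tangent at (7, 8): λ = (3·7² + 22)/(2·8) ≡ 28/16. 16⁻¹ ≡ 3 (mod 47), so λ ≡ 28·3 ≡ 37.
  x = λ² - 7 - 7 = 1369 - 14 ≡ 39; y = λ·(7 - 39) - 8 ≡ 30. → (39, 30)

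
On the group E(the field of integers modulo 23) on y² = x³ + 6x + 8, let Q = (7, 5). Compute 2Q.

(17, 3)

tangent at (7, 5): λ = (3·7² + 6)/(2·5) ≡ 15/10. 10⁻¹ ≡ 7 (mod 23), so λ ≡ 15·7 ≡ 13.
  x = λ² - 7 - 7 = 169 - 14 ≡ 17; y = λ·(7 - 17) - 5 ≡ 3. → (17, 3)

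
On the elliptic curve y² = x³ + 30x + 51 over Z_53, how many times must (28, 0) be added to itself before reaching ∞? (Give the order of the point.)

2P: (28, 0) + (28, 0): same x and y₁ ≡ -y₂, so the sum is ∞.
2P = ∞, so the order is 2.

2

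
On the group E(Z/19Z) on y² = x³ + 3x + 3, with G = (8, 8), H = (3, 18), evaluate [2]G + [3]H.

First 2G:
Repeated addition: build up to 2G.
2G: tangent at (8, 8): λ = (3·8² + 3)/(2·8) ≡ 5/16. 16⁻¹ ≡ 6 (mod 19), so λ ≡ 5·6 ≡ 11.
  x = λ² - 8 - 8 = 121 - 16 ≡ 10; y = λ·(8 - 10) - 8 ≡ 8. → (10, 8)
2G = (10, 8).
Next 3H:
Repeated addition: build up to 3H.
2H: tangent at (3, 18): λ = (3·3² + 3)/(2·18) ≡ 11/17. 17⁻¹ ≡ 9 (mod 19), so λ ≡ 11·9 ≡ 4.
  x = λ² - 3 - 3 = 16 - 6 ≡ 10; y = λ·(3 - 10) - 18 ≡ 11. → (10, 11)
3H: (10, 11) + (3, 18). λ = (18 - 11)/(3 - 10) ≡ 7/12 mod 19. 12⁻¹ ≡ 8 (mod 19) since 12·8 = 96 ≡ 1, so λ ≡ 18.
  x = λ² - 10 - 3 = 324 - 13 ≡ 7; y = λ·(10 - 7) - 11 ≡ 5. → (7, 5)
3H = (7, 5).
Finally 2G + 3H:
(10, 8) + (7, 5). λ = (5 - 8)/(7 - 10) ≡ 16/16 mod 19. 16⁻¹ ≡ 6 (mod 19) since 16·6 = 96 ≡ 1, so λ ≡ 1.
  x = λ² - 10 - 7 = 1 - 17 ≡ 3; y = λ·(10 - 3) - 8 ≡ 18. → (3, 18)

(3, 18)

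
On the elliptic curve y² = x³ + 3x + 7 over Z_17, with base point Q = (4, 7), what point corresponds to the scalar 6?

Double-and-add on 6 = (110)₂. Start with Q = (4, 7) for the leading 1-bit.
double: tangent at (4, 7): λ = (3·4² + 3)/(2·7) ≡ 0/14. 14⁻¹ ≡ 11 (mod 17) since 14·11 = 154 ≡ 1, so λ ≡ 0·11 ≡ 0.
  x = λ² - 4 - 4 = 0 - 8 ≡ 9; y = λ·(4 - 9) - 7 ≡ 10. → (9, 10)
add Q: (9, 10) + (4, 7). λ = (7 - 10)/(4 - 9) ≡ 14/12 mod 17. 12⁻¹ ≡ 10 (mod 17), so λ ≡ 4.
  x = λ² - 9 - 4 = 16 - 13 ≡ 3; y = λ·(9 - 3) - 10 ≡ 14. → (3, 14)
double: tangent at (3, 14): λ = (3·3² + 3)/(2·14) ≡ 13/11. 11⁻¹ ≡ 14 (mod 17) since 11·14 = 154 ≡ 1, so λ ≡ 13·14 ≡ 12.
  x = λ² - 3 - 3 = 144 - 6 ≡ 2; y = λ·(3 - 2) - 14 ≡ 15. → (2, 15)

(2, 15)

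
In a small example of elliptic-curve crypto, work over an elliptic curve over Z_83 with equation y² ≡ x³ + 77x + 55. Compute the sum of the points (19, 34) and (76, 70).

(13, 79)

(19, 34) + (76, 70). λ = (70 - 34)/(76 - 19) ≡ 36/57 mod 83. 57⁻¹ ≡ 67 (mod 83), so λ ≡ 5.
  x = λ² - 19 - 76 = 25 - 95 ≡ 13; y = λ·(19 - 13) - 34 ≡ 79. → (13, 79)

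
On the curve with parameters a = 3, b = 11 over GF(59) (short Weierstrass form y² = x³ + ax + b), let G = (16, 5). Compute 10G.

(1, 30)

Double-and-add on 10 = (1010)₂. Start with G = (16, 5) for the leading 1-bit.
double: tangent at (16, 5): λ = (3·16² + 3)/(2·5) ≡ 4/10. 10⁻¹ ≡ 6 (mod 59) since 10·6 = 60 ≡ 1, so λ ≡ 4·6 ≡ 24.
  x = λ² - 16 - 16 = 576 - 32 ≡ 13; y = λ·(16 - 13) - 5 ≡ 8. → (13, 8)
double: tangent at (13, 8): λ = (3·13² + 3)/(2·8) ≡ 38/16. 16⁻¹ ≡ 48 (mod 59), so λ ≡ 38·48 ≡ 54.
  x = λ² - 13 - 13 = 2916 - 26 ≡ 58; y = λ·(13 - 58) - 8 ≡ 40. → (58, 40)
add G: (58, 40) + (16, 5). λ = (5 - 40)/(16 - 58) ≡ 24/17 mod 59. 17⁻¹ ≡ 7 (mod 59), so λ ≡ 50.
  x = λ² - 58 - 16 = 2500 - 74 ≡ 7; y = λ·(58 - 7) - 40 ≡ 32. → (7, 32)
double: tangent at (7, 32): λ = (3·7² + 3)/(2·32) ≡ 32/5. 5⁻¹ ≡ 12 (mod 59), so λ ≡ 32·12 ≡ 30.
  x = λ² - 7 - 7 = 900 - 14 ≡ 1; y = λ·(7 - 1) - 32 ≡ 30. → (1, 30)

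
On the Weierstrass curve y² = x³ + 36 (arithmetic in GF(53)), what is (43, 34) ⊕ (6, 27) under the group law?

(43, 34) + (6, 27). λ = (27 - 34)/(6 - 43) ≡ 46/16 mod 53. 16⁻¹ ≡ 10 (mod 53), so λ ≡ 36.
  x = λ² - 43 - 6 = 1296 - 49 ≡ 28; y = λ·(43 - 28) - 34 ≡ 29. → (28, 29)

(28, 29)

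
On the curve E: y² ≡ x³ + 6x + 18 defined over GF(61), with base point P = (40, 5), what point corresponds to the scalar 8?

(23, 1)

Repeated addition: build up to 8P.
2P: tangent at (40, 5): λ = (3·40² + 6)/(2·5) ≡ 48/10. 10⁻¹ ≡ 55 (mod 61) since 10·55 = 550 ≡ 1, so λ ≡ 48·55 ≡ 17.
  x = λ² - 40 - 40 = 289 - 80 ≡ 26; y = λ·(40 - 26) - 5 ≡ 50. → (26, 50)
3P: (26, 50) + (40, 5). λ = (5 - 50)/(40 - 26) ≡ 16/14 mod 61. 14⁻¹ ≡ 48 (mod 61) since 14·48 = 672 ≡ 1, so λ ≡ 36.
  x = λ² - 26 - 40 = 1296 - 66 ≡ 10; y = λ·(26 - 10) - 50 ≡ 38. → (10, 38)
4P: (10, 38) + (40, 5). λ = (5 - 38)/(40 - 10) ≡ 28/30 mod 61. 30⁻¹ ≡ 59 (mod 61), so λ ≡ 5.
  x = λ² - 10 - 40 = 25 - 50 ≡ 36; y = λ·(10 - 36) - 38 ≡ 15. → (36, 15)
5P: (36, 15) + (40, 5). λ = (5 - 15)/(40 - 36) ≡ 51/4 mod 61. 4⁻¹ ≡ 46 (mod 61) since 4·46 = 184 ≡ 1, so λ ≡ 28.
  x = λ² - 36 - 40 = 784 - 76 ≡ 37; y = λ·(36 - 37) - 15 ≡ 18. → (37, 18)
6P: (37, 18) + (40, 5). λ = (5 - 18)/(40 - 37) ≡ 48/3 mod 61. 3⁻¹ ≡ 41 (mod 61), so λ ≡ 16.
  x = λ² - 37 - 40 = 256 - 77 ≡ 57; y = λ·(37 - 57) - 18 ≡ 28. → (57, 28)
7P: (57, 28) + (40, 5). λ = (5 - 28)/(40 - 57) ≡ 38/44 mod 61. 44⁻¹ ≡ 43 (mod 61), so λ ≡ 48.
  x = λ² - 57 - 40 = 2304 - 97 ≡ 11; y = λ·(57 - 11) - 28 ≡ 45. → (11, 45)
8P: (11, 45) + (40, 5). λ = (5 - 45)/(40 - 11) ≡ 21/29 mod 61. 29⁻¹ ≡ 40 (mod 61), so λ ≡ 47.
  x = λ² - 11 - 40 = 2209 - 51 ≡ 23; y = λ·(11 - 23) - 45 ≡ 1. → (23, 1)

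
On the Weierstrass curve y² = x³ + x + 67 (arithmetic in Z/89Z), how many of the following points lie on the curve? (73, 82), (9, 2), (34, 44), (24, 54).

(73, 82): 82² ≡ 49, rhs ≡ 49 → on.
(9, 2): 2² ≡ 4, rhs ≡ 4 → on.
(34, 44): 44² ≡ 67, rhs ≡ 67 → on.
(24, 54): 54² ≡ 68, rhs ≡ 31 → off.

3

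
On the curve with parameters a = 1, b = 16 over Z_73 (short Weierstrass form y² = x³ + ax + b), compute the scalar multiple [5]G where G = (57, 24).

Double-and-add on 5 = (101)₂. Start with G = (57, 24) for the leading 1-bit.
double: tangent at (57, 24): λ = (3·57² + 1)/(2·24) ≡ 39/48. 48⁻¹ ≡ 35 (mod 73), so λ ≡ 39·35 ≡ 51.
  x = λ² - 57 - 57 = 2601 - 114 ≡ 5; y = λ·(57 - 5) - 24 ≡ 0. → (5, 0)
double: (5, 0) + (5, 0): same x and y₁ ≡ -y₂, so the sum is O.
add G: O + (57, 24) = (57, 24) (identity).

(57, 24)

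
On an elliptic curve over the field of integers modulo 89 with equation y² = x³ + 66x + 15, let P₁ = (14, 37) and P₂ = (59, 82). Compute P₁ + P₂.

(17, 49)

(14, 37) + (59, 82). λ = (82 - 37)/(59 - 14) ≡ 45/45 mod 89. 45⁻¹ ≡ 2 (mod 89) since 45·2 = 90 ≡ 1, so λ ≡ 1.
  x = λ² - 14 - 59 = 1 - 73 ≡ 17; y = λ·(14 - 17) - 37 ≡ 49. → (17, 49)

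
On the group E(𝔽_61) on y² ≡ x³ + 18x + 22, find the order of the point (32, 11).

2P: tangent at (32, 11): λ = (3·32² + 18)/(2·11) ≡ 40/22. 22⁻¹ ≡ 25 (mod 61), so λ ≡ 40·25 ≡ 24.
  x = λ² - 32 - 32 = 576 - 64 ≡ 24; y = λ·(32 - 24) - 11 ≡ 59. → (24, 59)
3P: (24, 59) + (32, 11). λ = (11 - 59)/(32 - 24) ≡ 13/8 mod 61. 8⁻¹ ≡ 23 (mod 61), so λ ≡ 55.
  x = λ² - 24 - 32 = 3025 - 56 ≡ 41; y = λ·(24 - 41) - 59 ≡ 43. → (41, 43)
4P: (41, 43) + (32, 11). λ = (11 - 43)/(32 - 41) ≡ 29/52 mod 61. 52⁻¹ ≡ 27 (mod 61) since 52·27 = 1404 ≡ 1, so λ ≡ 51.
  x = λ² - 41 - 32 = 2601 - 73 ≡ 27; y = λ·(41 - 27) - 43 ≡ 0. → (27, 0)
5P: (27, 0) + (32, 11). λ = (11 - 0)/(32 - 27) ≡ 11/5 mod 61. 5⁻¹ ≡ 49 (mod 61) since 5·49 = 245 ≡ 1, so λ ≡ 51.
  x = λ² - 27 - 32 = 2601 - 59 ≡ 41; y = λ·(27 - 41) - 0 ≡ 18. → (41, 18)
6P: (41, 18) + (32, 11). λ = (11 - 18)/(32 - 41) ≡ 54/52 mod 61. 52⁻¹ ≡ 27 (mod 61) since 52·27 = 1404 ≡ 1, so λ ≡ 55.
  x = λ² - 41 - 32 = 3025 - 73 ≡ 24; y = λ·(41 - 24) - 18 ≡ 2. → (24, 2)
7P: (24, 2) + (32, 11). λ = (11 - 2)/(32 - 24) ≡ 9/8 mod 61. 8⁻¹ ≡ 23 (mod 61), so λ ≡ 24.
  x = λ² - 24 - 32 = 576 - 56 ≡ 32; y = λ·(24 - 32) - 2 ≡ 50. → (32, 50)
8P: (32, 50) + (32, 11): same x and y₁ ≡ -y₂, so the sum is the point at infinity.
8P = the point at infinity, so the order is 8.

8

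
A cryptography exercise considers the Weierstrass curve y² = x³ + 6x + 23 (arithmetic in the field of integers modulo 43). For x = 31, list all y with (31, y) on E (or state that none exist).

none

x³ + 6x + 23 = 30000 ≡ 29 (mod 43).
29 is a non-residue mod 43; no y exists.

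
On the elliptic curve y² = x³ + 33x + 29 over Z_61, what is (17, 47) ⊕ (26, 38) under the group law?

(17, 47) + (26, 38). λ = (38 - 47)/(26 - 17) ≡ 52/9 mod 61. 9⁻¹ ≡ 34 (mod 61), so λ ≡ 60.
  x = λ² - 17 - 26 = 3600 - 43 ≡ 19; y = λ·(17 - 19) - 47 ≡ 16. → (19, 16)

(19, 16)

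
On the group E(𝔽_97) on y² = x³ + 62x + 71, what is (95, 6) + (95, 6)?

tangent at (95, 6): λ = (3·95² + 62)/(2·6) ≡ 74/12. 12⁻¹ ≡ 89 (mod 97) since 12·89 = 1068 ≡ 1, so λ ≡ 74·89 ≡ 87.
  x = λ² - 95 - 95 = 7569 - 190 ≡ 7; y = λ·(95 - 7) - 6 ≡ 84. → (7, 84)

(7, 84)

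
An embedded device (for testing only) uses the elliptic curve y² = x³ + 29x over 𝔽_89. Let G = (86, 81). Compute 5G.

Repeated addition: build up to 5G.
2G: tangent at (86, 81): λ = (3·86² + 29)/(2·81) ≡ 56/73. 73⁻¹ ≡ 50 (mod 89), so λ ≡ 56·50 ≡ 41.
  x = λ² - 86 - 86 = 1681 - 172 ≡ 85; y = λ·(86 - 85) - 81 ≡ 49. → (85, 49)
3G: (85, 49) + (86, 81). λ = (81 - 49)/(86 - 85) ≡ 32/1 mod 89. 1⁻¹ ≡ 1 (mod 89) since 1·1 = 1 ≡ 1, so λ ≡ 32.
  x = λ² - 85 - 86 = 1024 - 171 ≡ 52; y = λ·(85 - 52) - 49 ≡ 28. → (52, 28)
4G: (52, 28) + (86, 81). λ = (81 - 28)/(86 - 52) ≡ 53/34 mod 89. 34⁻¹ ≡ 55 (mod 89) since 34·55 = 1870 ≡ 1, so λ ≡ 67.
  x = λ² - 52 - 86 = 4489 - 138 ≡ 79; y = λ·(52 - 79) - 28 ≡ 32. → (79, 32)
5G: (79, 32) + (86, 81). λ = (81 - 32)/(86 - 79) ≡ 49/7 mod 89. 7⁻¹ ≡ 51 (mod 89) since 7·51 = 357 ≡ 1, so λ ≡ 7.
  x = λ² - 79 - 86 = 49 - 165 ≡ 62; y = λ·(79 - 62) - 32 ≡ 87. → (62, 87)

(62, 87)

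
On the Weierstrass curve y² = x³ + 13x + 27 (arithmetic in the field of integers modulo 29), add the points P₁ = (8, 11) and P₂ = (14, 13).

(8, 11) + (14, 13). λ = (13 - 11)/(14 - 8) ≡ 2/6 mod 29. 6⁻¹ ≡ 5 (mod 29), so λ ≡ 10.
  x = λ² - 8 - 14 = 100 - 22 ≡ 20; y = λ·(8 - 20) - 11 ≡ 14. → (20, 14)

(20, 14)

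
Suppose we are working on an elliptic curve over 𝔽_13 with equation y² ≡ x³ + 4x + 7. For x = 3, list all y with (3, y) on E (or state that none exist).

x³ + 4x + 7 = 46 ≡ 7 (mod 13).
7 is a non-residue mod 13; no y exists.

none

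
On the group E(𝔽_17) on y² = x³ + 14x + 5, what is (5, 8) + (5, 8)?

(6, 13)

tangent at (5, 8): λ = (3·5² + 14)/(2·8) ≡ 4/16. 16⁻¹ ≡ 16 (mod 17) since 16·16 = 256 ≡ 1, so λ ≡ 4·16 ≡ 13.
  x = λ² - 5 - 5 = 169 - 10 ≡ 6; y = λ·(5 - 6) - 8 ≡ 13. → (6, 13)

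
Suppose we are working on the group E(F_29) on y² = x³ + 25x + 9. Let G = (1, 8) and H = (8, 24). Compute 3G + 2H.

(23, 7)

First 3G:
Repeated addition: build up to 3G.
2G: tangent at (1, 8): λ = (3·1² + 25)/(2·8) ≡ 28/16. 16⁻¹ ≡ 20 (mod 29) since 16·20 = 320 ≡ 1, so λ ≡ 28·20 ≡ 9.
  x = λ² - 1 - 1 = 81 - 2 ≡ 21; y = λ·(1 - 21) - 8 ≡ 15. → (21, 15)
3G: (21, 15) + (1, 8). λ = (8 - 15)/(1 - 21) ≡ 22/9 mod 29. 9⁻¹ ≡ 13 (mod 29) since 9·13 = 117 ≡ 1, so λ ≡ 25.
  x = λ² - 21 - 1 = 625 - 22 ≡ 23; y = λ·(21 - 23) - 15 ≡ 22. → (23, 22)
3G = (23, 22).
Next 2H:
Repeated addition: build up to 2H.
2H: tangent at (8, 24): λ = (3·8² + 25)/(2·24) ≡ 14/19. 19⁻¹ ≡ 26 (mod 29) since 19·26 = 494 ≡ 1, so λ ≡ 14·26 ≡ 16.
  x = λ² - 8 - 8 = 256 - 16 ≡ 8; y = λ·(8 - 8) - 24 ≡ 5. → (8, 5)
2H = (8, 5).
Finally 3G + 2H:
(23, 22) + (8, 5). λ = (5 - 22)/(8 - 23) ≡ 12/14 mod 29. 14⁻¹ ≡ 27 (mod 29) since 14·27 = 378 ≡ 1, so λ ≡ 5.
  x = λ² - 23 - 8 = 25 - 31 ≡ 23; y = λ·(23 - 23) - 22 ≡ 7. → (23, 7)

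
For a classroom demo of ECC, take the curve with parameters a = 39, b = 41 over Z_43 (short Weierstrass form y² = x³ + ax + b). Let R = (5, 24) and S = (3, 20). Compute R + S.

(5, 24) + (3, 20). λ = (20 - 24)/(3 - 5) ≡ 39/41 mod 43. 41⁻¹ ≡ 21 (mod 43), so λ ≡ 2.
  x = λ² - 5 - 3 = 4 - 8 ≡ 39; y = λ·(5 - 39) - 24 ≡ 37. → (39, 37)

(39, 37)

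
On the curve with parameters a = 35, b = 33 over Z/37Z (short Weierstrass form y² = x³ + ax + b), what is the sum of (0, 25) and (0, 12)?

The two points share x = 0 and their y-coordinates satisfy 25 + 12 ≡ 0 (mod 37), so they are inverses. Their sum is O.

O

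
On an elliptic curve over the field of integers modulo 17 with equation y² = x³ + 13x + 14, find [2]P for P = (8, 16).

tangent at (8, 16): λ = (3·8² + 13)/(2·16) ≡ 1/15. 15⁻¹ ≡ 8 (mod 17) since 15·8 = 120 ≡ 1, so λ ≡ 1·8 ≡ 8.
  x = λ² - 8 - 8 = 64 - 16 ≡ 14; y = λ·(8 - 14) - 16 ≡ 4. → (14, 4)

(14, 4)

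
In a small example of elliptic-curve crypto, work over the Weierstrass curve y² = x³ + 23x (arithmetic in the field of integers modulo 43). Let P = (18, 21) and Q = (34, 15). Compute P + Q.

(18, 21) + (34, 15). λ = (15 - 21)/(34 - 18) ≡ 37/16 mod 43. 16⁻¹ ≡ 35 (mod 43) since 16·35 = 560 ≡ 1, so λ ≡ 5.
  x = λ² - 18 - 34 = 25 - 52 ≡ 16; y = λ·(18 - 16) - 21 ≡ 32. → (16, 32)

(16, 32)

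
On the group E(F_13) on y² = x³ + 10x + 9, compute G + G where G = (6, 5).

tangent at (6, 5): λ = (3·6² + 10)/(2·5) ≡ 1/10. 10⁻¹ ≡ 4 (mod 13) since 10·4 = 40 ≡ 1, so λ ≡ 1·4 ≡ 4.
  x = λ² - 6 - 6 = 16 - 12 ≡ 4; y = λ·(6 - 4) - 5 ≡ 3. → (4, 3)

(4, 3)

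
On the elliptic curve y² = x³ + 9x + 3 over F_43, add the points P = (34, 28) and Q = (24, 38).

(34, 28) + (24, 38). λ = (38 - 28)/(24 - 34) ≡ 10/33 mod 43. 33⁻¹ ≡ 30 (mod 43), so λ ≡ 42.
  x = λ² - 34 - 24 = 1764 - 58 ≡ 29; y = λ·(34 - 29) - 28 ≡ 10. → (29, 10)

(29, 10)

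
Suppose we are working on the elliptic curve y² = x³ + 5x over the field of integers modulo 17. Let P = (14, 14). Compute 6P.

(15, 13)

Repeated addition: build up to 6P.
2P: tangent at (14, 14): λ = (3·14² + 5)/(2·14) ≡ 15/11. 11⁻¹ ≡ 14 (mod 17), so λ ≡ 15·14 ≡ 6.
  x = λ² - 14 - 14 = 36 - 28 ≡ 8; y = λ·(14 - 8) - 14 ≡ 5. → (8, 5)
3P: (8, 5) + (14, 14). λ = (14 - 5)/(14 - 8) ≡ 9/6 mod 17. 6⁻¹ ≡ 3 (mod 17) since 6·3 = 18 ≡ 1, so λ ≡ 10.
  x = λ² - 8 - 14 = 100 - 22 ≡ 10; y = λ·(8 - 10) - 5 ≡ 9. → (10, 9)
4P: (10, 9) + (14, 14). λ = (14 - 9)/(14 - 10) ≡ 5/4 mod 17. 4⁻¹ ≡ 13 (mod 17) since 4·13 = 52 ≡ 1, so λ ≡ 14.
  x = λ² - 10 - 14 = 196 - 24 ≡ 2; y = λ·(10 - 2) - 9 ≡ 1. → (2, 1)
5P: (2, 1) + (14, 14). λ = (14 - 1)/(14 - 2) ≡ 13/12 mod 17. 12⁻¹ ≡ 10 (mod 17) since 12·10 = 120 ≡ 1, so λ ≡ 11.
  x = λ² - 2 - 14 = 121 - 16 ≡ 3; y = λ·(2 - 3) - 1 ≡ 5. → (3, 5)
6P: (3, 5) + (14, 14). λ = (14 - 5)/(14 - 3) ≡ 9/11 mod 17. 11⁻¹ ≡ 14 (mod 17) since 11·14 = 154 ≡ 1, so λ ≡ 7.
  x = λ² - 3 - 14 = 49 - 17 ≡ 15; y = λ·(3 - 15) - 5 ≡ 13. → (15, 13)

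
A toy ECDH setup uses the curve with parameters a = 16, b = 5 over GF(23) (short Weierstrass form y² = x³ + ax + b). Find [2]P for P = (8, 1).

(13, 8)

tangent at (8, 1): λ = (3·8² + 16)/(2·1) ≡ 1/2. 2⁻¹ ≡ 12 (mod 23) since 2·12 = 24 ≡ 1, so λ ≡ 1·12 ≡ 12.
  x = λ² - 8 - 8 = 144 - 16 ≡ 13; y = λ·(8 - 13) - 1 ≡ 8. → (13, 8)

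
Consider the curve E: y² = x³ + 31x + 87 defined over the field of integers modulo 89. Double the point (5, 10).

(35, 9)

tangent at (5, 10): λ = (3·5² + 31)/(2·10) ≡ 17/20. 20⁻¹ ≡ 49 (mod 89), so λ ≡ 17·49 ≡ 32.
  x = λ² - 5 - 5 = 1024 - 10 ≡ 35; y = λ·(5 - 35) - 10 ≡ 9. → (35, 9)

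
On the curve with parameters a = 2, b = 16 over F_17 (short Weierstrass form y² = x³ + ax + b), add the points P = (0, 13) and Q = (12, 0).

(0, 13) + (12, 0). λ = (0 - 13)/(12 - 0) ≡ 4/12 mod 17. 12⁻¹ ≡ 10 (mod 17), so λ ≡ 6.
  x = λ² - 0 - 12 = 36 - 12 ≡ 7; y = λ·(0 - 7) - 13 ≡ 13. → (7, 13)

(7, 13)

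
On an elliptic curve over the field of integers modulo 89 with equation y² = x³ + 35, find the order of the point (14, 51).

5

2P: tangent at (14, 51): λ = (3·14² + 0)/(2·51) ≡ 54/13. 13⁻¹ ≡ 48 (mod 89) since 13·48 = 624 ≡ 1, so λ ≡ 54·48 ≡ 11.
  x = λ² - 14 - 14 = 121 - 28 ≡ 4; y = λ·(14 - 4) - 51 ≡ 59. → (4, 59)
3P: (4, 59) + (14, 51). λ = (51 - 59)/(14 - 4) ≡ 81/10 mod 89. 10⁻¹ ≡ 9 (mod 89), so λ ≡ 17.
  x = λ² - 4 - 14 = 289 - 18 ≡ 4; y = λ·(4 - 4) - 59 ≡ 30. → (4, 30)
4P: (4, 30) + (14, 51). λ = (51 - 30)/(14 - 4) ≡ 21/10 mod 89. 10⁻¹ ≡ 9 (mod 89), so λ ≡ 11.
  x = λ² - 4 - 14 = 121 - 18 ≡ 14; y = λ·(4 - 14) - 30 ≡ 38. → (14, 38)
5P: (14, 38) + (14, 51): same x and y₁ ≡ -y₂, so the sum is O.
5P = O, so the order is 5.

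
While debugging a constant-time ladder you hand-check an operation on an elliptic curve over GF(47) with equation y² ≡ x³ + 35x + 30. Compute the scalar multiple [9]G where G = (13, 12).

(12, 43)

Double-and-add on 9 = (1001)₂. Start with G = (13, 12) for the leading 1-bit.
double: tangent at (13, 12): λ = (3·13² + 35)/(2·12) ≡ 25/24. 24⁻¹ ≡ 2 (mod 47), so λ ≡ 25·2 ≡ 3.
  x = λ² - 13 - 13 = 9 - 26 ≡ 30; y = λ·(13 - 30) - 12 ≡ 31. → (30, 31)
double: tangent at (30, 31): λ = (3·30² + 35)/(2·31) ≡ 9/15. 15⁻¹ ≡ 22 (mod 47) since 15·22 = 330 ≡ 1, so λ ≡ 9·22 ≡ 10.
  x = λ² - 30 - 30 = 100 - 60 ≡ 40; y = λ·(30 - 40) - 31 ≡ 10. → (40, 10)
double: tangent at (40, 10): λ = (3·40² + 35)/(2·10) ≡ 41/20. 20⁻¹ ≡ 40 (mod 47) since 20·40 = 800 ≡ 1, so λ ≡ 41·40 ≡ 42.
  x = λ² - 40 - 40 = 1764 - 80 ≡ 39; y = λ·(40 - 39) - 10 ≡ 32. → (39, 32)
add G: (39, 32) + (13, 12). λ = (12 - 32)/(13 - 39) ≡ 27/21 mod 47. 21⁻¹ ≡ 9 (mod 47) since 21·9 = 189 ≡ 1, so λ ≡ 8.
  x = λ² - 39 - 13 = 64 - 52 ≡ 12; y = λ·(39 - 12) - 32 ≡ 43. → (12, 43)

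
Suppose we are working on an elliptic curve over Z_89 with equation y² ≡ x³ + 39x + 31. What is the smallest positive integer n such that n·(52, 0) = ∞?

2

2P: (52, 0) + (52, 0): same x and y₁ ≡ -y₂, so the sum is ∞.
2P = ∞, so the order is 2.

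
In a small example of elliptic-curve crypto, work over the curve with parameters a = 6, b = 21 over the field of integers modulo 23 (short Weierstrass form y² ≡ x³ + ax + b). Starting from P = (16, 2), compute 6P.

(12, 2)

Repeated addition: build up to 6P.
2P: tangent at (16, 2): λ = (3·16² + 6)/(2·2) ≡ 15/4. 4⁻¹ ≡ 6 (mod 23) since 4·6 = 24 ≡ 1, so λ ≡ 15·6 ≡ 21.
  x = λ² - 16 - 16 = 441 - 32 ≡ 18; y = λ·(16 - 18) - 2 ≡ 2. → (18, 2)
3P: (18, 2) + (16, 2). λ = (2 - 2)/(16 - 18) ≡ 0/21 mod 23. 21⁻¹ ≡ 11 (mod 23), so λ ≡ 0.
  x = λ² - 18 - 16 = 0 - 34 ≡ 12; y = λ·(18 - 12) - 2 ≡ 21. → (12, 21)
4P: (12, 21) + (16, 2). λ = (2 - 21)/(16 - 12) ≡ 4/4 mod 23. 4⁻¹ ≡ 6 (mod 23) since 4·6 = 24 ≡ 1, so λ ≡ 1.
  x = λ² - 12 - 16 = 1 - 28 ≡ 19; y = λ·(12 - 19) - 21 ≡ 18. → (19, 18)
5P: (19, 18) + (16, 2). λ = (2 - 18)/(16 - 19) ≡ 7/20 mod 23. 20⁻¹ ≡ 15 (mod 23), so λ ≡ 13.
  x = λ² - 19 - 16 = 169 - 35 ≡ 19; y = λ·(19 - 19) - 18 ≡ 5. → (19, 5)
6P: (19, 5) + (16, 2). λ = (2 - 5)/(16 - 19) ≡ 20/20 mod 23. 20⁻¹ ≡ 15 (mod 23), so λ ≡ 1.
  x = λ² - 19 - 16 = 1 - 35 ≡ 12; y = λ·(19 - 12) - 5 ≡ 2. → (12, 2)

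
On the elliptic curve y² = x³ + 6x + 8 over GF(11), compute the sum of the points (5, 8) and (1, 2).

(10, 1)

(5, 8) + (1, 2). λ = (2 - 8)/(1 - 5) ≡ 5/7 mod 11. 7⁻¹ ≡ 8 (mod 11), so λ ≡ 7.
  x = λ² - 5 - 1 = 49 - 6 ≡ 10; y = λ·(5 - 10) - 8 ≡ 1. → (10, 1)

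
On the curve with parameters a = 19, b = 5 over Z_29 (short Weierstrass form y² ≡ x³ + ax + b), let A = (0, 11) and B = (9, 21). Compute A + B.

(13, 10)

(0, 11) + (9, 21). λ = (21 - 11)/(9 - 0) ≡ 10/9 mod 29. 9⁻¹ ≡ 13 (mod 29), so λ ≡ 14.
  x = λ² - 0 - 9 = 196 - 9 ≡ 13; y = λ·(0 - 13) - 11 ≡ 10. → (13, 10)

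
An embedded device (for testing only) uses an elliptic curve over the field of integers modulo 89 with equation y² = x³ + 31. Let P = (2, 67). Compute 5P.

(71, 47)

Repeated addition: build up to 5P.
2P: tangent at (2, 67): λ = (3·2² + 0)/(2·67) ≡ 12/45. 45⁻¹ ≡ 2 (mod 89), so λ ≡ 12·2 ≡ 24.
  x = λ² - 2 - 2 = 576 - 4 ≡ 38; y = λ·(2 - 38) - 67 ≡ 48. → (38, 48)
3P: (38, 48) + (2, 67). λ = (67 - 48)/(2 - 38) ≡ 19/53 mod 89. 53⁻¹ ≡ 42 (mod 89), so λ ≡ 86.
  x = λ² - 38 - 2 = 7396 - 40 ≡ 58; y = λ·(38 - 58) - 48 ≡ 12. → (58, 12)
4P: (58, 12) + (2, 67). λ = (67 - 12)/(2 - 58) ≡ 55/33 mod 89. 33⁻¹ ≡ 27 (mod 89), so λ ≡ 61.
  x = λ² - 58 - 2 = 3721 - 60 ≡ 12; y = λ·(58 - 12) - 12 ≡ 35. → (12, 35)
5P: (12, 35) + (2, 67). λ = (67 - 35)/(2 - 12) ≡ 32/79 mod 89. 79⁻¹ ≡ 80 (mod 89) since 79·80 = 6320 ≡ 1, so λ ≡ 68.
  x = λ² - 12 - 2 = 4624 - 14 ≡ 71; y = λ·(12 - 71) - 35 ≡ 47. → (71, 47)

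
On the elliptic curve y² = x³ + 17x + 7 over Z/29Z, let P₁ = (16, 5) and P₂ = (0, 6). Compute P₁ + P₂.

(16, 5) + (0, 6). λ = (6 - 5)/(0 - 16) ≡ 1/13 mod 29. 13⁻¹ ≡ 9 (mod 29) since 13·9 = 117 ≡ 1, so λ ≡ 9.
  x = λ² - 16 - 0 = 81 - 16 ≡ 7; y = λ·(16 - 7) - 5 ≡ 18. → (7, 18)

(7, 18)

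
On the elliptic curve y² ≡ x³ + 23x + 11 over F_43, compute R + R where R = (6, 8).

(29, 16)

tangent at (6, 8): λ = (3·6² + 23)/(2·8) ≡ 2/16. 16⁻¹ ≡ 35 (mod 43), so λ ≡ 2·35 ≡ 27.
  x = λ² - 6 - 6 = 729 - 12 ≡ 29; y = λ·(6 - 29) - 8 ≡ 16. → (29, 16)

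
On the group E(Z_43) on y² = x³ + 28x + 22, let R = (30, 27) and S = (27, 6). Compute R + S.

(35, 24)

(30, 27) + (27, 6). λ = (6 - 27)/(27 - 30) ≡ 22/40 mod 43. 40⁻¹ ≡ 14 (mod 43) since 40·14 = 560 ≡ 1, so λ ≡ 7.
  x = λ² - 30 - 27 = 49 - 57 ≡ 35; y = λ·(30 - 35) - 27 ≡ 24. → (35, 24)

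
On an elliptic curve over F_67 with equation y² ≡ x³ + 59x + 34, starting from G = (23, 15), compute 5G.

Repeated addition: build up to 5G.
2G: tangent at (23, 15): λ = (3·23² + 59)/(2·15) ≡ 38/30. 30⁻¹ ≡ 38 (mod 67) since 30·38 = 1140 ≡ 1, so λ ≡ 38·38 ≡ 37.
  x = λ² - 23 - 23 = 1369 - 46 ≡ 50; y = λ·(23 - 50) - 15 ≡ 58. → (50, 58)
3G: (50, 58) + (23, 15). λ = (15 - 58)/(23 - 50) ≡ 24/40 mod 67. 40⁻¹ ≡ 62 (mod 67) since 40·62 = 2480 ≡ 1, so λ ≡ 14.
  x = λ² - 50 - 23 = 196 - 73 ≡ 56; y = λ·(50 - 56) - 58 ≡ 59. → (56, 59)
4G: (56, 59) + (23, 15). λ = (15 - 59)/(23 - 56) ≡ 23/34 mod 67. 34⁻¹ ≡ 2 (mod 67) since 34·2 = 68 ≡ 1, so λ ≡ 46.
  x = λ² - 56 - 23 = 2116 - 79 ≡ 27; y = λ·(56 - 27) - 59 ≡ 2. → (27, 2)
5G: (27, 2) + (23, 15). λ = (15 - 2)/(23 - 27) ≡ 13/63 mod 67. 63⁻¹ ≡ 50 (mod 67) since 63·50 = 3150 ≡ 1, so λ ≡ 47.
  x = λ² - 27 - 23 = 2209 - 50 ≡ 15; y = λ·(27 - 15) - 2 ≡ 26. → (15, 26)

(15, 26)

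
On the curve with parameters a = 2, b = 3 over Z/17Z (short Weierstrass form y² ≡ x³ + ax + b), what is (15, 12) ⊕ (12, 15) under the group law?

(8, 15)

(15, 12) + (12, 15). λ = (15 - 12)/(12 - 15) ≡ 3/14 mod 17. 14⁻¹ ≡ 11 (mod 17), so λ ≡ 16.
  x = λ² - 15 - 12 = 256 - 27 ≡ 8; y = λ·(15 - 8) - 12 ≡ 15. → (8, 15)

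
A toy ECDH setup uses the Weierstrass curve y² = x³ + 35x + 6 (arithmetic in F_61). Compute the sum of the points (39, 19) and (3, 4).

(34, 39)

(39, 19) + (3, 4). λ = (4 - 19)/(3 - 39) ≡ 46/25 mod 61. 25⁻¹ ≡ 22 (mod 61) since 25·22 = 550 ≡ 1, so λ ≡ 36.
  x = λ² - 39 - 3 = 1296 - 42 ≡ 34; y = λ·(39 - 34) - 19 ≡ 39. → (34, 39)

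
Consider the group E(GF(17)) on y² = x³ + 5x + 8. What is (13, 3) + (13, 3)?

tangent at (13, 3): λ = (3·13² + 5)/(2·3) ≡ 2/6. 6⁻¹ ≡ 3 (mod 17), so λ ≡ 2·3 ≡ 6.
  x = λ² - 13 - 13 = 36 - 26 ≡ 10; y = λ·(13 - 10) - 3 ≡ 15. → (10, 15)

(10, 15)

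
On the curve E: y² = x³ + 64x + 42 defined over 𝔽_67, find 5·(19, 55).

Write P = (19, 55).
Double-and-add on 5 = (101)₂. Start with P = (19, 55) for the leading 1-bit.
double: tangent at (19, 55): λ = (3·19² + 64)/(2·55) ≡ 8/43. 43⁻¹ ≡ 53 (mod 67), so λ ≡ 8·53 ≡ 22.
  x = λ² - 19 - 19 = 484 - 38 ≡ 44; y = λ·(19 - 44) - 55 ≡ 65. → (44, 65)
double: tangent at (44, 65): λ = (3·44² + 64)/(2·65) ≡ 43/63. 63⁻¹ ≡ 50 (mod 67), so λ ≡ 43·50 ≡ 6.
  x = λ² - 44 - 44 = 36 - 88 ≡ 15; y = λ·(44 - 15) - 65 ≡ 42. → (15, 42)
add P: (15, 42) + (19, 55). λ = (55 - 42)/(19 - 15) ≡ 13/4 mod 67. 4⁻¹ ≡ 17 (mod 67), so λ ≡ 20.
  x = λ² - 15 - 19 = 400 - 34 ≡ 31; y = λ·(15 - 31) - 42 ≡ 40. → (31, 40)

(31, 40)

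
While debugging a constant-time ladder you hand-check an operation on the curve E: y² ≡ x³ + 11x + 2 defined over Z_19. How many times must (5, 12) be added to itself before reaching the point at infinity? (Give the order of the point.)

2P: tangent at (5, 12): λ = (3·5² + 11)/(2·12) ≡ 10/5. 5⁻¹ ≡ 4 (mod 19) since 5·4 = 20 ≡ 1, so λ ≡ 10·4 ≡ 2.
  x = λ² - 5 - 5 = 4 - 10 ≡ 13; y = λ·(5 - 13) - 12 ≡ 10. → (13, 10)
3P: (13, 10) + (5, 12). λ = (12 - 10)/(5 - 13) ≡ 2/11 mod 19. 11⁻¹ ≡ 7 (mod 19), so λ ≡ 14.
  x = λ² - 13 - 5 = 196 - 18 ≡ 7; y = λ·(13 - 7) - 10 ≡ 17. → (7, 17)
4P: (7, 17) + (5, 12). λ = (12 - 17)/(5 - 7) ≡ 14/17 mod 19. 17⁻¹ ≡ 9 (mod 19), so λ ≡ 12.
  x = λ² - 7 - 5 = 144 - 12 ≡ 18; y = λ·(7 - 18) - 17 ≡ 3. → (18, 3)
5P: (18, 3) + (5, 12). λ = (12 - 3)/(5 - 18) ≡ 9/6 mod 19. 6⁻¹ ≡ 16 (mod 19) since 6·16 = 96 ≡ 1, so λ ≡ 11.
  x = λ² - 18 - 5 = 121 - 23 ≡ 3; y = λ·(18 - 3) - 3 ≡ 10. → (3, 10)
6P: (3, 10) + (5, 12). λ = (12 - 10)/(5 - 3) ≡ 2/2 mod 19. 2⁻¹ ≡ 10 (mod 19) since 2·10 = 20 ≡ 1, so λ ≡ 1.
  x = λ² - 3 - 5 = 1 - 8 ≡ 12; y = λ·(3 - 12) - 10 ≡ 0. → (12, 0)
7P: (12, 0) + (5, 12). λ = (12 - 0)/(5 - 12) ≡ 12/12 mod 19. 12⁻¹ ≡ 8 (mod 19), so λ ≡ 1.
  x = λ² - 12 - 5 = 1 - 17 ≡ 3; y = λ·(12 - 3) - 0 ≡ 9. → (3, 9)
8P: (3, 9) + (5, 12). λ = (12 - 9)/(5 - 3) ≡ 3/2 mod 19. 2⁻¹ ≡ 10 (mod 19) since 2·10 = 20 ≡ 1, so λ ≡ 11.
  x = λ² - 3 - 5 = 121 - 8 ≡ 18; y = λ·(3 - 18) - 9 ≡ 16. → (18, 16)
9P: (18, 16) + (5, 12). λ = (12 - 16)/(5 - 18) ≡ 15/6 mod 19. 6⁻¹ ≡ 16 (mod 19) since 6·16 = 96 ≡ 1, so λ ≡ 12.
  x = λ² - 18 - 5 = 144 - 23 ≡ 7; y = λ·(18 - 7) - 16 ≡ 2. → (7, 2)
10P: (7, 2) + (5, 12). λ = (12 - 2)/(5 - 7) ≡ 10/17 mod 19. 17⁻¹ ≡ 9 (mod 19), so λ ≡ 14.
  x = λ² - 7 - 5 = 196 - 12 ≡ 13; y = λ·(7 - 13) - 2 ≡ 9. → (13, 9)
11P: (13, 9) + (5, 12). λ = (12 - 9)/(5 - 13) ≡ 3/11 mod 19. 11⁻¹ ≡ 7 (mod 19), so λ ≡ 2.
  x = λ² - 13 - 5 = 4 - 18 ≡ 5; y = λ·(13 - 5) - 9 ≡ 7. → (5, 7)
12P: (5, 7) + (5, 12): same x and y₁ ≡ -y₂, so the sum is the point at infinity.
12P = the point at infinity, so the order is 12.

12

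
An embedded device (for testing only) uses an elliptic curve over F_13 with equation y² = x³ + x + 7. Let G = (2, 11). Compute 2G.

(9, 2)

tangent at (2, 11): λ = (3·2² + 1)/(2·11) ≡ 0/9. 9⁻¹ ≡ 3 (mod 13), so λ ≡ 0·3 ≡ 0.
  x = λ² - 2 - 2 = 0 - 4 ≡ 9; y = λ·(2 - 9) - 11 ≡ 2. → (9, 2)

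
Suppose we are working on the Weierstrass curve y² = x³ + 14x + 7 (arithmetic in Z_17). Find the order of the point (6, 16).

7

2P: tangent at (6, 16): λ = (3·6² + 14)/(2·16) ≡ 3/15. 15⁻¹ ≡ 8 (mod 17), so λ ≡ 3·8 ≡ 7.
  x = λ² - 6 - 6 = 49 - 12 ≡ 3; y = λ·(6 - 3) - 16 ≡ 5. → (3, 5)
3P: (3, 5) + (6, 16). λ = (16 - 5)/(6 - 3) ≡ 11/3 mod 17. 3⁻¹ ≡ 6 (mod 17), so λ ≡ 15.
  x = λ² - 3 - 6 = 225 - 9 ≡ 12; y = λ·(3 - 12) - 5 ≡ 13. → (12, 13)
4P: (12, 13) + (6, 16). λ = (16 - 13)/(6 - 12) ≡ 3/11 mod 17. 11⁻¹ ≡ 14 (mod 17) since 11·14 = 154 ≡ 1, so λ ≡ 8.
  x = λ² - 12 - 6 = 64 - 18 ≡ 12; y = λ·(12 - 12) - 13 ≡ 4. → (12, 4)
5P: (12, 4) + (6, 16). λ = (16 - 4)/(6 - 12) ≡ 12/11 mod 17. 11⁻¹ ≡ 14 (mod 17) since 11·14 = 154 ≡ 1, so λ ≡ 15.
  x = λ² - 12 - 6 = 225 - 18 ≡ 3; y = λ·(12 - 3) - 4 ≡ 12. → (3, 12)
6P: (3, 12) + (6, 16). λ = (16 - 12)/(6 - 3) ≡ 4/3 mod 17. 3⁻¹ ≡ 6 (mod 17), so λ ≡ 7.
  x = λ² - 3 - 6 = 49 - 9 ≡ 6; y = λ·(3 - 6) - 12 ≡ 1. → (6, 1)
7P: (6, 1) + (6, 16): same x and y₁ ≡ -y₂, so the sum is ∞.
7P = ∞, so the order is 7.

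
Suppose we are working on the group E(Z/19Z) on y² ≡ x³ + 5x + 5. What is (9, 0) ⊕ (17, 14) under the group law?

(2, 17)

(9, 0) + (17, 14). λ = (14 - 0)/(17 - 9) ≡ 14/8 mod 19. 8⁻¹ ≡ 12 (mod 19), so λ ≡ 16.
  x = λ² - 9 - 17 = 256 - 26 ≡ 2; y = λ·(9 - 2) - 0 ≡ 17. → (2, 17)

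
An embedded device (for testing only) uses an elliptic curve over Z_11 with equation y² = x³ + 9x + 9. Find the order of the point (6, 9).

9

2P: tangent at (6, 9): λ = (3·6² + 9)/(2·9) ≡ 7/7. 7⁻¹ ≡ 8 (mod 11), so λ ≡ 7·8 ≡ 1.
  x = λ² - 6 - 6 = 1 - 12 ≡ 0; y = λ·(6 - 0) - 9 ≡ 8. → (0, 8)
3P: (0, 8) + (6, 9). λ = (9 - 8)/(6 - 0) ≡ 1/6 mod 11. 6⁻¹ ≡ 2 (mod 11) since 6·2 = 12 ≡ 1, so λ ≡ 2.
  x = λ² - 0 - 6 = 4 - 6 ≡ 9; y = λ·(0 - 9) - 8 ≡ 7. → (9, 7)
4P: (9, 7) + (6, 9). λ = (9 - 7)/(6 - 9) ≡ 2/8 mod 11. 8⁻¹ ≡ 7 (mod 11), so λ ≡ 3.
  x = λ² - 9 - 6 = 9 - 15 ≡ 5; y = λ·(9 - 5) - 7 ≡ 5. → (5, 5)
5P: (5, 5) + (6, 9). λ = (9 - 5)/(6 - 5) ≡ 4/1 mod 11. 1⁻¹ ≡ 1 (mod 11), so λ ≡ 4.
  x = λ² - 5 - 6 = 16 - 11 ≡ 5; y = λ·(5 - 5) - 5 ≡ 6. → (5, 6)
6P: (5, 6) + (6, 9). λ = (9 - 6)/(6 - 5) ≡ 3/1 mod 11. 1⁻¹ ≡ 1 (mod 11), so λ ≡ 3.
  x = λ² - 5 - 6 = 9 - 11 ≡ 9; y = λ·(5 - 9) - 6 ≡ 4. → (9, 4)
7P: (9, 4) + (6, 9). λ = (9 - 4)/(6 - 9) ≡ 5/8 mod 11. 8⁻¹ ≡ 7 (mod 11), so λ ≡ 2.
  x = λ² - 9 - 6 = 4 - 15 ≡ 0; y = λ·(9 - 0) - 4 ≡ 3. → (0, 3)
8P: (0, 3) + (6, 9). λ = (9 - 3)/(6 - 0) ≡ 6/6 mod 11. 6⁻¹ ≡ 2 (mod 11), so λ ≡ 1.
  x = λ² - 0 - 6 = 1 - 6 ≡ 6; y = λ·(0 - 6) - 3 ≡ 2. → (6, 2)
9P: (6, 2) + (6, 9): same x and y₁ ≡ -y₂, so the sum is the point at infinity.
9P = the point at infinity, so the order is 9.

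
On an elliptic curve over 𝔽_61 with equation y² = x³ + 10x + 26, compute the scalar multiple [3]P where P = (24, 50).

Repeated addition: build up to 3P.
2P: tangent at (24, 50): λ = (3·24² + 10)/(2·50) ≡ 30/39. 39⁻¹ ≡ 36 (mod 61), so λ ≡ 30·36 ≡ 43.
  x = λ² - 24 - 24 = 1849 - 48 ≡ 32; y = λ·(24 - 32) - 50 ≡ 33. → (32, 33)
3P: (32, 33) + (24, 50). λ = (50 - 33)/(24 - 32) ≡ 17/53 mod 61. 53⁻¹ ≡ 38 (mod 61), so λ ≡ 36.
  x = λ² - 32 - 24 = 1296 - 56 ≡ 20; y = λ·(32 - 20) - 33 ≡ 33. → (20, 33)

(20, 33)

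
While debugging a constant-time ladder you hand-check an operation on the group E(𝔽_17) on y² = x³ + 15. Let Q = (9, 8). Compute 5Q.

(12, 14)

Double-and-add on 5 = (101)₂. Start with Q = (9, 8) for the leading 1-bit.
double: tangent at (9, 8): λ = (3·9² + 0)/(2·8) ≡ 5/16. 16⁻¹ ≡ 16 (mod 17), so λ ≡ 5·16 ≡ 12.
  x = λ² - 9 - 9 = 144 - 18 ≡ 7; y = λ·(9 - 7) - 8 ≡ 16. → (7, 16)
double: tangent at (7, 16): λ = (3·7² + 0)/(2·16) ≡ 11/15. 15⁻¹ ≡ 8 (mod 17), so λ ≡ 11·8 ≡ 3.
  x = λ² - 7 - 7 = 9 - 14 ≡ 12; y = λ·(7 - 12) - 16 ≡ 3. → (12, 3)
add Q: (12, 3) + (9, 8). λ = (8 - 3)/(9 - 12) ≡ 5/14 mod 17. 14⁻¹ ≡ 11 (mod 17) since 14·11 = 154 ≡ 1, so λ ≡ 4.
  x = λ² - 12 - 9 = 16 - 21 ≡ 12; y = λ·(12 - 12) - 3 ≡ 14. → (12, 14)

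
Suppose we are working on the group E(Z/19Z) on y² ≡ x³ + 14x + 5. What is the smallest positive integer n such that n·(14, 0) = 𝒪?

2P: (14, 0) + (14, 0): same x and y₁ ≡ -y₂, so the sum is 𝒪.
2P = 𝒪, so the order is 2.

2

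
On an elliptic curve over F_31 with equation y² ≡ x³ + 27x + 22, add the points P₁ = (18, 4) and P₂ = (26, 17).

(18, 4) + (26, 17). λ = (17 - 4)/(26 - 18) ≡ 13/8 mod 31. 8⁻¹ ≡ 4 (mod 31), so λ ≡ 21.
  x = λ² - 18 - 26 = 441 - 44 ≡ 25; y = λ·(18 - 25) - 4 ≡ 4. → (25, 4)

(25, 4)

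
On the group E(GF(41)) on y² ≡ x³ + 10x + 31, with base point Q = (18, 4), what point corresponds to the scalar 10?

(23, 28)

Double-and-add on 10 = (1010)₂. Start with Q = (18, 4) for the leading 1-bit.
double: tangent at (18, 4): λ = (3·18² + 10)/(2·4) ≡ 39/8. 8⁻¹ ≡ 36 (mod 41), so λ ≡ 39·36 ≡ 10.
  x = λ² - 18 - 18 = 100 - 36 ≡ 23; y = λ·(18 - 23) - 4 ≡ 28. → (23, 28)
double: tangent at (23, 28): λ = (3·23² + 10)/(2·28) ≡ 39/15. 15⁻¹ ≡ 11 (mod 41) since 15·11 = 165 ≡ 1, so λ ≡ 39·11 ≡ 19.
  x = λ² - 23 - 23 = 361 - 46 ≡ 28; y = λ·(23 - 28) - 28 ≡ 0. → (28, 0)
add Q: (28, 0) + (18, 4). λ = (4 - 0)/(18 - 28) ≡ 4/31 mod 41. 31⁻¹ ≡ 4 (mod 41), so λ ≡ 16.
  x = λ² - 28 - 18 = 256 - 46 ≡ 5; y = λ·(28 - 5) - 0 ≡ 40. → (5, 40)
double: tangent at (5, 40): λ = (3·5² + 10)/(2·40) ≡ 3/39. 39⁻¹ ≡ 20 (mod 41) since 39·20 = 780 ≡ 1, so λ ≡ 3·20 ≡ 19.
  x = λ² - 5 - 5 = 361 - 10 ≡ 23; y = λ·(5 - 23) - 40 ≡ 28. → (23, 28)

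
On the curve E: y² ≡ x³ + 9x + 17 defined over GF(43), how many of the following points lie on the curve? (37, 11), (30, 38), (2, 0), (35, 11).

3

(37, 11): 11² ≡ 35, rhs ≡ 5 → off.
(30, 38): 38² ≡ 25, rhs ≡ 25 → on.
(2, 0): 0² ≡ 0, rhs ≡ 0 → on.
(35, 11): 11² ≡ 35, rhs ≡ 35 → on.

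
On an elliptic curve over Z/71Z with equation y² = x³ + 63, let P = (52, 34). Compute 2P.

(3, 27)

tangent at (52, 34): λ = (3·52² + 0)/(2·34) ≡ 18/68. 68⁻¹ ≡ 47 (mod 71), so λ ≡ 18·47 ≡ 65.
  x = λ² - 52 - 52 = 4225 - 104 ≡ 3; y = λ·(52 - 3) - 34 ≡ 27. → (3, 27)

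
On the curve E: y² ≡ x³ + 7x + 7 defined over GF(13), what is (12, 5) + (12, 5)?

tangent at (12, 5): λ = (3·12² + 7)/(2·5) ≡ 10/10. 10⁻¹ ≡ 4 (mod 13) since 10·4 = 40 ≡ 1, so λ ≡ 10·4 ≡ 1.
  x = λ² - 12 - 12 = 1 - 24 ≡ 3; y = λ·(12 - 3) - 5 ≡ 4. → (3, 4)

(3, 4)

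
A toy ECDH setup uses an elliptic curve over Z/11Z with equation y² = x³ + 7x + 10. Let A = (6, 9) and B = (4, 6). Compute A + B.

(6, 2)

(6, 9) + (4, 6). λ = (6 - 9)/(4 - 6) ≡ 8/9 mod 11. 9⁻¹ ≡ 5 (mod 11), so λ ≡ 7.
  x = λ² - 6 - 4 = 49 - 10 ≡ 6; y = λ·(6 - 6) - 9 ≡ 2. → (6, 2)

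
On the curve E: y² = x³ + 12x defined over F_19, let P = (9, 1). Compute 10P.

Repeated addition: build up to 10P.
2P: tangent at (9, 1): λ = (3·9² + 12)/(2·1) ≡ 8/2. 2⁻¹ ≡ 10 (mod 19), so λ ≡ 8·10 ≡ 4.
  x = λ² - 9 - 9 = 16 - 18 ≡ 17; y = λ·(9 - 17) - 1 ≡ 5. → (17, 5)
3P: (17, 5) + (9, 1). λ = (1 - 5)/(9 - 17) ≡ 15/11 mod 19. 11⁻¹ ≡ 7 (mod 19), so λ ≡ 10.
  x = λ² - 17 - 9 = 100 - 26 ≡ 17; y = λ·(17 - 17) - 5 ≡ 14. → (17, 14)
4P: (17, 14) + (9, 1). λ = (1 - 14)/(9 - 17) ≡ 6/11 mod 19. 11⁻¹ ≡ 7 (mod 19), so λ ≡ 4.
  x = λ² - 17 - 9 = 16 - 26 ≡ 9; y = λ·(17 - 9) - 14 ≡ 18. → (9, 18)
5P: (9, 18) + (9, 1): same x and y₁ ≡ -y₂, so the sum is 𝒪.
6P: 𝒪 + (9, 1) = (9, 1) (identity).
7P: tangent at (9, 1): λ = (3·9² + 12)/(2·1) ≡ 8/2. 2⁻¹ ≡ 10 (mod 19) since 2·10 = 20 ≡ 1, so λ ≡ 8·10 ≡ 4.
  x = λ² - 9 - 9 = 16 - 18 ≡ 17; y = λ·(9 - 17) - 1 ≡ 5. → (17, 5)
8P: (17, 5) + (9, 1). λ = (1 - 5)/(9 - 17) ≡ 15/11 mod 19. 11⁻¹ ≡ 7 (mod 19), so λ ≡ 10.
  x = λ² - 17 - 9 = 100 - 26 ≡ 17; y = λ·(17 - 17) - 5 ≡ 14. → (17, 14)
9P: (17, 14) + (9, 1). λ = (1 - 14)/(9 - 17) ≡ 6/11 mod 19. 11⁻¹ ≡ 7 (mod 19) since 11·7 = 77 ≡ 1, so λ ≡ 4.
  x = λ² - 17 - 9 = 16 - 26 ≡ 9; y = λ·(17 - 9) - 14 ≡ 18. → (9, 18)
10P: (9, 18) + (9, 1): same x and y₁ ≡ -y₂, so the sum is 𝒪.

O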